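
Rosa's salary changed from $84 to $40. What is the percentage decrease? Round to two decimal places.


Find the absolute change:
|40 - 84| = 44
Divide by original and multiply by 100:
44 / 84 x 100 = 52.3809...% ≈ 52.38%

52.38%


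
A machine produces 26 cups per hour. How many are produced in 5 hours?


Production rate: 26 cups per hour
Time: 5 hours
Total: 26 x 5 = 130 cups

130 cups


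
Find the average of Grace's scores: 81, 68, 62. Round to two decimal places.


Add the scores:
81 + 68 + 62 = 211
Divide by the number of tests:
211 / 3 = 70.3333... ≈ 70.33

70.33


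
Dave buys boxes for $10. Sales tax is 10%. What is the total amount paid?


Calculate the tax:
10% of $10 = $1
Add tax to price:
$10 + $1 = $11

$11


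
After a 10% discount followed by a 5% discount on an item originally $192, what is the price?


First discount:
10% of $192 = $19.20
Price after first discount:
$192 - $19.20 = $172.80
Second discount:
5% of $172.80 = $8.64
Final price:
$172.80 - $8.64 = $164.16

$164.16


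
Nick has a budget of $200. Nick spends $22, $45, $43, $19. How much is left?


Add up expenses:
$22 + $45 + $43 + $19 = $129
Subtract from budget:
$200 - $129 = $71

$71


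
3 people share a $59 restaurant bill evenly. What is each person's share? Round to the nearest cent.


Total bill: $59
Number of people: 3
Each pays: $59 / 3 = $19.6666... ≈ $19.67

$19.67


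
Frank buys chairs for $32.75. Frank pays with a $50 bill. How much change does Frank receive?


Start with the amount paid:
$50
Subtract the price:
$50 - $32.75 = $17.25

$17.25


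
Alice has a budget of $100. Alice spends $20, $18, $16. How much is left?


Add up expenses:
$20 + $18 + $16 = $54
Subtract from budget:
$100 - $54 = $46

$46


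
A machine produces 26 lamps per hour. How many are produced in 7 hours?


Production rate: 26 lamps per hour
Time: 7 hours
Total: 26 x 7 = 182 lamps

182 lamps


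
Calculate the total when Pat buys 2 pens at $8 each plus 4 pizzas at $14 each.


Cost of pens:
2 x $8 = $16
Cost of pizzas:
4 x $14 = $56
Add both:
$16 + $56 = $72

$72


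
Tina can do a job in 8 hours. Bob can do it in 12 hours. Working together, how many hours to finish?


Tina's rate: 1/8 of the job per hour
Bob's rate: 1/12 of the job per hour
Combined rate: 1/8 + 1/12 = 5/24 per hour
Time = 1 / (5/24) = 24/5 = 4.8 hours

4.8 hours


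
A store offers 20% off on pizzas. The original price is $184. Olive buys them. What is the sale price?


Calculate the discount amount:
20% of $184 = $36.80
Subtract from original:
$184 - $36.80 = $147.20

$147.20


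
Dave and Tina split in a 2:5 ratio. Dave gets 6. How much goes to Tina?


Find the multiplier:
6 / 2 = 3
Apply to Tina's share:
5 x 3 = 15

15


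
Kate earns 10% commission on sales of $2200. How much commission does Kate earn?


Convert rate to decimal:
10% = 0.1
Multiply by sales:
$2200 x 0.1 = $220

$220


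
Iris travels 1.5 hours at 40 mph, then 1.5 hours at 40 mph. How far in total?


Leg 1 distance:
40 x 1.5 = 60 miles
Leg 2 distance:
40 x 1.5 = 60 miles
Total distance:
60 + 60 = 120 miles

120 miles


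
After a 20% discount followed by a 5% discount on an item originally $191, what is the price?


First discount:
20% of $191 = $38.20
Price after first discount:
$191 - $38.20 = $152.80
Second discount:
5% of $152.80 = $7.64
Final price:
$152.80 - $7.64 = $145.16

$145.16


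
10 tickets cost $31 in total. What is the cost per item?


Total cost: $31
Number of items: 10
Unit price: $31 / 10 = $3.10

$3.10


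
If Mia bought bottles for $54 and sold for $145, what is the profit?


Selling price = $145
Cost price = $54
Profit = selling price - cost price:
Profit = $145 - $54 = $91

$91


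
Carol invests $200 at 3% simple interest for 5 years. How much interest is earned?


Use the formula I = P x R x T / 100
P x R x T = 200 x 3 x 5 = 3000
I = 3000 / 100 = $30

$30


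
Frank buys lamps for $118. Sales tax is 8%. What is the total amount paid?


Calculate the tax:
8% of $118 = $9.44
Add tax to price:
$118 + $9.44 = $127.44

$127.44


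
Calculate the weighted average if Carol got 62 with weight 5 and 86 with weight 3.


Weighted sum:
5 x 62 + 3 x 86 = 568
Total weight:
5 + 3 = 8
Weighted average:
568 / 8 = 71

71


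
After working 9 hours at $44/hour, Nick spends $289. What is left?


Calculate earnings:
9 x $44 = $396
Subtract spending:
$396 - $289 = $107

$107


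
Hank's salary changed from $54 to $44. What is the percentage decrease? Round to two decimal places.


Find the absolute change:
|44 - 54| = 10
Divide by original and multiply by 100:
10 / 54 x 100 = 18.5185...% ≈ 18.52%

18.52%


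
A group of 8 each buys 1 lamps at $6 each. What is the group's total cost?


Cost per person:
1 x $6 = $6
Group total:
8 x $6 = $48

$48


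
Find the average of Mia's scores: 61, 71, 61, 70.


Add the scores:
61 + 71 + 61 + 70 = 263
Divide by the number of tests:
263 / 4 = 65.75

65.75


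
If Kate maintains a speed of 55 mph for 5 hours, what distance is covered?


Use the formula: distance = speed x time
Speed = 55 mph, Time = 5 hours
55 x 5 = 275 miles

275 miles


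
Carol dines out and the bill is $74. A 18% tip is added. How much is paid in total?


Calculate the tip:
18% of $74 = $13.32
Add tip to meal cost:
$74 + $13.32 = $87.32

$87.32


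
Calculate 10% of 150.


Convert percentage to decimal:
10% = 0.1
Multiply:
150 x 0.1 = 15

15


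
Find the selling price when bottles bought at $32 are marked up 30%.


Calculate the markup amount:
30% of $32 = $9.60
Add to cost:
$32 + $9.60 = $41.60

$41.60


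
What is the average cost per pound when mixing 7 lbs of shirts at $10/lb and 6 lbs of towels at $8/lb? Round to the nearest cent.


Cost of shirts:
7 x $10 = $70
Cost of towels:
6 x $8 = $48
Total cost: $70 + $48 = $118
Total weight: 13 lbs
Average: $118 / 13 = $9.0769... ≈ $9.08/lb

$9.08/lb


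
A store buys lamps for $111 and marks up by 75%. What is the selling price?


Calculate the markup amount:
75% of $111 = $83.25
Add to cost:
$111 + $83.25 = $194.25

$194.25


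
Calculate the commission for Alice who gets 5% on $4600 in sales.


Convert rate to decimal:
5% = 0.05
Multiply by sales:
$4600 x 0.05 = $230

$230


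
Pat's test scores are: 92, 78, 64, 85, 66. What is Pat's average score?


Add the scores:
92 + 78 + 64 + 85 + 66 = 385
Divide by the number of tests:
385 / 5 = 77

77


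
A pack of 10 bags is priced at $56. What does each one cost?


Total cost: $56
Number of items: 10
Unit price: $56 / 10 = $5.60

$5.60


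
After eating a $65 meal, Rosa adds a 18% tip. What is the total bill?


Calculate the tip:
18% of $65 = $11.70
Add tip to meal cost:
$65 + $11.70 = $76.70

$76.70


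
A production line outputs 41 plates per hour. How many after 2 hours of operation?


Production rate: 41 plates per hour
Time: 2 hours
Total: 41 x 2 = 82 plates

82 plates


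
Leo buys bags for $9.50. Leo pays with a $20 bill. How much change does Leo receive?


Start with the amount paid:
$20
Subtract the price:
$20 - $9.50 = $10.50

$10.50


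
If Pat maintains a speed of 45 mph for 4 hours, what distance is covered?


Use the formula: distance = speed x time
Speed = 45 mph, Time = 4 hours
45 x 4 = 180 miles

180 miles


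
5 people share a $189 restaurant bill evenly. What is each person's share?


Total bill: $189
Number of people: 5
Each pays: $189 / 5 = $37.80

$37.80


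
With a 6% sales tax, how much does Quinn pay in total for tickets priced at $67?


Calculate the tax:
6% of $67 = $4.02
Add tax to price:
$67 + $4.02 = $71.02

$71.02


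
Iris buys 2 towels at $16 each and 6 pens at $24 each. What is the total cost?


Cost of towels:
2 x $16 = $32
Cost of pens:
6 x $24 = $144
Add both:
$32 + $144 = $176

$176


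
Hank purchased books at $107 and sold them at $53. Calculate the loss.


Selling price = $53
Cost price = $107
Loss = cost price - selling price:
Loss = $107 - $53 = $54

$54


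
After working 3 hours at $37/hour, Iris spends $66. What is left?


Calculate earnings:
3 x $37 = $111
Subtract spending:
$111 - $66 = $45

$45


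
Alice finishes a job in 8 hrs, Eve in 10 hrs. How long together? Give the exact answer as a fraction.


Alice's rate: 1/8 of the job per hour
Eve's rate: 1/10 of the job per hour
Combined rate: 1/8 + 1/10 = 9/40 per hour
Time = 1 / (9/40) = 40/9 hours (≈ 4.44 hours)

40/9 hours


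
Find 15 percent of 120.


Convert percentage to decimal:
15% = 0.15
Multiply:
120 x 0.15 = 18

18


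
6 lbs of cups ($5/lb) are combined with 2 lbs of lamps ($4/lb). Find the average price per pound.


Cost of cups:
6 x $5 = $30
Cost of lamps:
2 x $4 = $8
Total cost: $30 + $8 = $38
Total weight: 8 lbs
Average: $38 / 8 = $4.75/lb

$4.75/lb


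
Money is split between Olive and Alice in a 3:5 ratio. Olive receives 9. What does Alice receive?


Find the multiplier:
9 / 3 = 3
Apply to Alice's share:
5 x 3 = 15

15


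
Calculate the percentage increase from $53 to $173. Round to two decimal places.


Find the absolute change:
|173 - 53| = 120
Divide by original and multiply by 100:
120 / 53 x 100 = 226.4150...% ≈ 226.42%

226.42%


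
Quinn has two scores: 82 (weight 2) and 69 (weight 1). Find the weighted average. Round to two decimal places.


Weighted sum:
2 x 82 + 1 x 69 = 233
Total weight:
2 + 1 = 3
Weighted average:
233 / 3 = 77.6666... ≈ 77.67

77.67


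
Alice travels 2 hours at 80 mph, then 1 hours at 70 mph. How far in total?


Leg 1 distance:
80 x 2 = 160 miles
Leg 2 distance:
70 x 1 = 70 miles
Total distance:
160 + 70 = 230 miles

230 miles


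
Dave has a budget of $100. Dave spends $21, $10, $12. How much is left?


Add up expenses:
$21 + $10 + $12 = $43
Subtract from budget:
$100 - $43 = $57

$57


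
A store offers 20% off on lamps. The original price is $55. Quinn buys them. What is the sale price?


Calculate the discount amount:
20% of $55 = $11
Subtract from original:
$55 - $11 = $44

$44


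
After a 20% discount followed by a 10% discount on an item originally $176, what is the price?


First discount:
20% of $176 = $35.20
Price after first discount:
$176 - $35.20 = $140.80
Second discount:
10% of $140.80 = $14.08
Final price:
$140.80 - $14.08 = $126.72

$126.72


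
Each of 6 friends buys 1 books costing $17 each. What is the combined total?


Cost per person:
1 x $17 = $17
Group total:
6 x $17 = $102

$102


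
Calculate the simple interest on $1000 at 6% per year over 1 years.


Use the formula I = P x R x T / 100
P x R x T = 1000 x 6 x 1 = 6000
I = 6000 / 100 = $60

$60


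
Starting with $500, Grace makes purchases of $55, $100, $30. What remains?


Add up expenses:
$55 + $100 + $30 = $185
Subtract from budget:
$500 - $185 = $315

$315


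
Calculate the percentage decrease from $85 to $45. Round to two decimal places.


Find the absolute change:
|45 - 85| = 40
Divide by original and multiply by 100:
40 / 85 x 100 = 47.0588...% ≈ 47.06%

47.06%


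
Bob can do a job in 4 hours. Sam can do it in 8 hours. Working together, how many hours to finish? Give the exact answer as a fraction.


Bob's rate: 1/4 of the job per hour
Sam's rate: 1/8 of the job per hour
Combined rate: 1/4 + 1/8 = 3/8 per hour
Time = 1 / (3/8) = 8/3 hours (≈ 2.67 hours)

8/3 hours


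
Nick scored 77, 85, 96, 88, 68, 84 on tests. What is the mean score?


Add the scores:
77 + 85 + 96 + 88 + 68 + 84 = 498
Divide by the number of tests:
498 / 6 = 83

83


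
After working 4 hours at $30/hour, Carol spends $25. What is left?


Calculate earnings:
4 x $30 = $120
Subtract spending:
$120 - $25 = $95

$95


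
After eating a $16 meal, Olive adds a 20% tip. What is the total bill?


Calculate the tip:
20% of $16 = $3.20
Add tip to meal cost:
$16 + $3.20 = $19.20

$19.20


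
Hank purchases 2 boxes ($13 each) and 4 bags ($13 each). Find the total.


Cost of boxes:
2 x $13 = $26
Cost of bags:
4 x $13 = $52
Add both:
$26 + $52 = $78

$78


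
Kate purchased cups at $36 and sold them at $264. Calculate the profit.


Selling price = $264
Cost price = $36
Profit = selling price - cost price:
Profit = $264 - $36 = $228

$228


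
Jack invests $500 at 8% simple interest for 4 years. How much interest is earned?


Use the formula I = P x R x T / 100
P x R x T = 500 x 8 x 4 = 16000
I = 16000 / 100 = $160

$160


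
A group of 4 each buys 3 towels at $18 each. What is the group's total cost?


Cost per person:
3 x $18 = $54
Group total:
4 x $54 = $216

$216


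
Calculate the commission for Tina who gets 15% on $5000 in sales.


Convert rate to decimal:
15% = 0.15
Multiply by sales:
$5000 x 0.15 = $750

$750


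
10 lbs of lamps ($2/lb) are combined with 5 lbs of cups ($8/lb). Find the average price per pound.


Cost of lamps:
10 x $2 = $20
Cost of cups:
5 x $8 = $40
Total cost: $20 + $40 = $60
Total weight: 15 lbs
Average: $60 / 15 = $4/lb

$4/lb


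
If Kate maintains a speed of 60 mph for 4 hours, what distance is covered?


Use the formula: distance = speed x time
Speed = 60 mph, Time = 4 hours
60 x 4 = 240 miles

240 miles


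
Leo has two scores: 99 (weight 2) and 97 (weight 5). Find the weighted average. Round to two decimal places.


Weighted sum:
2 x 99 + 5 x 97 = 683
Total weight:
2 + 5 = 7
Weighted average:
683 / 7 = 97.5714... ≈ 97.57

97.57


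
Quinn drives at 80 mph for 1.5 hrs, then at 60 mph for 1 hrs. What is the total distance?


Leg 1 distance:
80 x 1.5 = 120 miles
Leg 2 distance:
60 x 1 = 60 miles
Total distance:
120 + 60 = 180 miles

180 miles


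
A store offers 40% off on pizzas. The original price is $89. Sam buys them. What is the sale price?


Calculate the discount amount:
40% of $89 = $35.60
Subtract from original:
$89 - $35.60 = $53.40

$53.40


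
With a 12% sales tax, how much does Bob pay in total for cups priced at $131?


Calculate the tax:
12% of $131 = $15.72
Add tax to price:
$131 + $15.72 = $146.72

$146.72


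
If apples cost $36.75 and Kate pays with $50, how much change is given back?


Start with the amount paid:
$50
Subtract the price:
$50 - $36.75 = $13.25

$13.25


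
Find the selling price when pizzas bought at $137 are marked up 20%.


Calculate the markup amount:
20% of $137 = $27.40
Add to cost:
$137 + $27.40 = $164.40

$164.40


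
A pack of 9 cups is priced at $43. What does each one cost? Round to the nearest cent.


Total cost: $43
Number of items: 9
Unit price: $43 / 9 = $4.7777... ≈ $4.78

$4.78


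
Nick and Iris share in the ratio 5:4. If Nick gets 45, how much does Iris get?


Find the multiplier:
45 / 5 = 9
Apply to Iris's share:
4 x 9 = 36

36


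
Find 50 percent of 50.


Convert percentage to decimal:
50% = 0.5
Multiply:
50 x 0.5 = 25

25


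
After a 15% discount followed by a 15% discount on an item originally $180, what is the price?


First discount:
15% of $180 = $27
Price after first discount:
$180 - $27 = $153
Second discount:
15% of $153 = $22.95
Final price:
$153 - $22.95 = $130.05

$130.05


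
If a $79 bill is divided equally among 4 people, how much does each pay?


Total bill: $79
Number of people: 4
Each pays: $79 / 4 = $19.75

$19.75


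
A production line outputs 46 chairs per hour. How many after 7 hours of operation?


Production rate: 46 chairs per hour
Time: 7 hours
Total: 46 x 7 = 322 chairs

322 chairs


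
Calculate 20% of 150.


Convert percentage to decimal:
20% = 0.2
Multiply:
150 x 0.2 = 30

30


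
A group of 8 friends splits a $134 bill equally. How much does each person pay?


Total bill: $134
Number of people: 8
Each pays: $134 / 8 = $16.75

$16.75


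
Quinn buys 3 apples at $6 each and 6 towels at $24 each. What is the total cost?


Cost of apples:
3 x $6 = $18
Cost of towels:
6 x $24 = $144
Add both:
$18 + $144 = $162

$162


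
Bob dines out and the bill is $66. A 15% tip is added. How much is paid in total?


Calculate the tip:
15% of $66 = $9.90
Add tip to meal cost:
$66 + $9.90 = $75.90

$75.90


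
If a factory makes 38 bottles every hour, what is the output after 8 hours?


Production rate: 38 bottles per hour
Time: 8 hours
Total: 38 x 8 = 304 bottles

304 bottles


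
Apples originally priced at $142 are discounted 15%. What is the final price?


Calculate the discount amount:
15% of $142 = $21.30
Subtract from original:
$142 - $21.30 = $120.70

$120.70


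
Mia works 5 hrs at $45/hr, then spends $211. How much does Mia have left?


Calculate earnings:
5 x $45 = $225
Subtract spending:
$225 - $211 = $14

$14


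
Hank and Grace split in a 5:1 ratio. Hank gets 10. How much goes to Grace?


Find the multiplier:
10 / 5 = 2
Apply to Grace's share:
1 x 2 = 2

2


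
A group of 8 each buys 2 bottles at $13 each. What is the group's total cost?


Cost per person:
2 x $13 = $26
Group total:
8 x $26 = $208

$208


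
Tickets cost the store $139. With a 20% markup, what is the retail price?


Calculate the markup amount:
20% of $139 = $27.80
Add to cost:
$139 + $27.80 = $166.80

$166.80


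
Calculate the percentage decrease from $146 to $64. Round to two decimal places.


Find the absolute change:
|64 - 146| = 82
Divide by original and multiply by 100:
82 / 146 x 100 = 56.1643...% ≈ 56.16%

56.16%


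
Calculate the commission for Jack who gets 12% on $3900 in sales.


Convert rate to decimal:
12% = 0.12
Multiply by sales:
$3900 x 0.12 = $468

$468


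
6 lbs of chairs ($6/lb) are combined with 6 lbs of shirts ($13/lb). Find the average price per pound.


Cost of chairs:
6 x $6 = $36
Cost of shirts:
6 x $13 = $78
Total cost: $36 + $78 = $114
Total weight: 12 lbs
Average: $114 / 12 = $9.50/lb

$9.50/lb


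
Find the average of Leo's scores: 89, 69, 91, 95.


Add the scores:
89 + 69 + 91 + 95 = 344
Divide by the number of tests:
344 / 4 = 86

86


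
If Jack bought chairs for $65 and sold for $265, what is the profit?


Selling price = $265
Cost price = $65
Profit = selling price - cost price:
Profit = $265 - $65 = $200

$200


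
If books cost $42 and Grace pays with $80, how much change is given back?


Start with the amount paid:
$80
Subtract the price:
$80 - $42 = $38

$38


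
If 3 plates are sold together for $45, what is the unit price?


Total cost: $45
Number of items: 3
Unit price: $45 / 3 = $15

$15


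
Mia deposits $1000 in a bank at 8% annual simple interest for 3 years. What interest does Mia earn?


Use the formula I = P x R x T / 100
P x R x T = 1000 x 8 x 3 = 24000
I = 24000 / 100 = $240

$240


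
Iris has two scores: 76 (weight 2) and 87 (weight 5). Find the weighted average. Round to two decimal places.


Weighted sum:
2 x 76 + 5 x 87 = 587
Total weight:
2 + 5 = 7
Weighted average:
587 / 7 = 83.8571... ≈ 83.86

83.86


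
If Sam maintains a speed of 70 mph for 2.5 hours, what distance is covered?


Use the formula: distance = speed x time
Speed = 70 mph, Time = 2.5 hours
70 x 2.5 = 175 miles

175 miles


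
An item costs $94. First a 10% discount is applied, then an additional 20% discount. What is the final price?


First discount:
10% of $94 = $9.40
Price after first discount:
$94 - $9.40 = $84.60
Second discount:
20% of $84.60 = $16.92
Final price:
$84.60 - $16.92 = $67.68

$67.68


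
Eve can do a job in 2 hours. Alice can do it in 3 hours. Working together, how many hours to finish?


Eve's rate: 1/2 of the job per hour
Alice's rate: 1/3 of the job per hour
Combined rate: 1/2 + 1/3 = 5/6 per hour
Time = 1 / (5/6) = 6/5 = 1.2 hours

1.2 hours


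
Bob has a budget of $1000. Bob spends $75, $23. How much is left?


Add up expenses:
$75 + $23 = $98
Subtract from budget:
$1000 - $98 = $902

$902


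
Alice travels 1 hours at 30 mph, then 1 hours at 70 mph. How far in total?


Leg 1 distance:
30 x 1 = 30 miles
Leg 2 distance:
70 x 1 = 70 miles
Total distance:
30 + 70 = 100 miles

100 miles


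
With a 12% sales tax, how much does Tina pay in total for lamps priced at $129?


Calculate the tax:
12% of $129 = $15.48
Add tax to price:
$129 + $15.48 = $144.48

$144.48


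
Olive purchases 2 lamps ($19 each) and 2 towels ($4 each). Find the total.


Cost of lamps:
2 x $19 = $38
Cost of towels:
2 x $4 = $8
Add both:
$38 + $8 = $46

$46


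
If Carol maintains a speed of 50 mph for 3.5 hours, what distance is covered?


Use the formula: distance = speed x time
Speed = 50 mph, Time = 3.5 hours
50 x 3.5 = 175 miles

175 miles


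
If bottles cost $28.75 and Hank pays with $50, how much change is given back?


Start with the amount paid:
$50
Subtract the price:
$50 - $28.75 = $21.25

$21.25


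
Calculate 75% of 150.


Convert percentage to decimal:
75% = 0.75
Multiply:
150 x 0.75 = 112.5

112.5


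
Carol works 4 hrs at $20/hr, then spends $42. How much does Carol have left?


Calculate earnings:
4 x $20 = $80
Subtract spending:
$80 - $42 = $38

$38


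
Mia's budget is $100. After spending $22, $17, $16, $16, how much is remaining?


Add up expenses:
$22 + $17 + $16 + $16 = $71
Subtract from budget:
$100 - $71 = $29

$29


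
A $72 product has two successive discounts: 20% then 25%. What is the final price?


First discount:
20% of $72 = $14.40
Price after first discount:
$72 - $14.40 = $57.60
Second discount:
25% of $57.60 = $14.40
Final price:
$57.60 - $14.40 = $43.20

$43.20


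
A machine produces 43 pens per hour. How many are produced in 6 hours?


Production rate: 43 pens per hour
Time: 6 hours
Total: 43 x 6 = 258 pens

258 pens


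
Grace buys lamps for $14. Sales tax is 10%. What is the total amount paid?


Calculate the tax:
10% of $14 = $1.40
Add tax to price:
$14 + $1.40 = $15.40

$15.40


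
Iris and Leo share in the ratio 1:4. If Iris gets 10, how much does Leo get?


Find the multiplier:
10 / 1 = 10
Apply to Leo's share:
4 x 10 = 40

40


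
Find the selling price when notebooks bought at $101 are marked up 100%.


Calculate the markup amount:
100% of $101 = $101
Add to cost:
$101 + $101 = $202

$202


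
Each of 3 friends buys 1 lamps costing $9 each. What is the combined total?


Cost per person:
1 x $9 = $9
Group total:
3 x $9 = $27

$27


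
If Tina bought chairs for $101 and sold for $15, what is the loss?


Selling price = $15
Cost price = $101
Loss = cost price - selling price:
Loss = $101 - $15 = $86

$86


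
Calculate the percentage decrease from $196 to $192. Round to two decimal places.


Find the absolute change:
|192 - 196| = 4
Divide by original and multiply by 100:
4 / 196 x 100 = 2.0408...% ≈ 2.04%

2.04%


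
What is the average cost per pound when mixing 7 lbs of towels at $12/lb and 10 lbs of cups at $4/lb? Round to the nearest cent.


Cost of towels:
7 x $12 = $84
Cost of cups:
10 x $4 = $40
Total cost: $84 + $40 = $124
Total weight: 17 lbs
Average: $124 / 17 = $7.2941... ≈ $7.29/lb

$7.29/lb


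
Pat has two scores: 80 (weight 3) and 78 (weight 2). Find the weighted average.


Weighted sum:
3 x 80 + 2 x 78 = 396
Total weight:
3 + 2 = 5
Weighted average:
396 / 5 = 79.2

79.2


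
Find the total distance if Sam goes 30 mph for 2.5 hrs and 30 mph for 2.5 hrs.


Leg 1 distance:
30 x 2.5 = 75 miles
Leg 2 distance:
30 x 2.5 = 75 miles
Total distance:
75 + 75 = 150 miles

150 miles


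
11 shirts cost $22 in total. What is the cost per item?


Total cost: $22
Number of items: 11
Unit price: $22 / 11 = $2

$2


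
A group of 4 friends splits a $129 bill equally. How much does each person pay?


Total bill: $129
Number of people: 4
Each pays: $129 / 4 = $32.25

$32.25


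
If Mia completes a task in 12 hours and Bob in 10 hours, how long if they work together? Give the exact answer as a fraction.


Mia's rate: 1/12 of the job per hour
Bob's rate: 1/10 of the job per hour
Combined rate: 1/12 + 1/10 = 11/60 per hour
Time = 1 / (11/60) = 60/11 hours (≈ 5.45 hours)

60/11 hours


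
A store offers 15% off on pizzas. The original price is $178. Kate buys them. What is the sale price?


Calculate the discount amount:
15% of $178 = $26.70
Subtract from original:
$178 - $26.70 = $151.30

$151.30


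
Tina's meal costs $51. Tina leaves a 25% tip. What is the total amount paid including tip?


Calculate the tip:
25% of $51 = $12.75
Add tip to meal cost:
$51 + $12.75 = $63.75

$63.75


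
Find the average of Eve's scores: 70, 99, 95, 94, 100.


Add the scores:
70 + 99 + 95 + 94 + 100 = 458
Divide by the number of tests:
458 / 5 = 91.6

91.6


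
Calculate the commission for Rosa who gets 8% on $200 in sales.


Convert rate to decimal:
8% = 0.08
Multiply by sales:
$200 x 0.08 = $16

$16


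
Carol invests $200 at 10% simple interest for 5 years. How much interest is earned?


Use the formula I = P x R x T / 100
P x R x T = 200 x 10 x 5 = 10000
I = 10000 / 100 = $100

$100


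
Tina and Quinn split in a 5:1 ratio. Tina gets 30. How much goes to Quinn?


Find the multiplier:
30 / 5 = 6
Apply to Quinn's share:
1 x 6 = 6

6


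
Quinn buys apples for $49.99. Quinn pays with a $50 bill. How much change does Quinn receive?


Start with the amount paid:
$50
Subtract the price:
$50 - $49.99 = $0.01

$0.01


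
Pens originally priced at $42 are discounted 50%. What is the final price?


Calculate the discount amount:
50% of $42 = $21
Subtract from original:
$42 - $21 = $21

$21


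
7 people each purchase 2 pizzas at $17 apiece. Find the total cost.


Cost per person:
2 x $17 = $34
Group total:
7 x $34 = $238

$238


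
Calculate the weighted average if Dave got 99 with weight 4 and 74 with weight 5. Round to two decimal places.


Weighted sum:
4 x 99 + 5 x 74 = 766
Total weight:
4 + 5 = 9
Weighted average:
766 / 9 = 85.1111... ≈ 85.11

85.11


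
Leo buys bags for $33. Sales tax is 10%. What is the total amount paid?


Calculate the tax:
10% of $33 = $3.30
Add tax to price:
$33 + $3.30 = $36.30

$36.30


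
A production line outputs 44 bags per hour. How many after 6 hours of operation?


Production rate: 44 bags per hour
Time: 6 hours
Total: 44 x 6 = 264 bags

264 bags


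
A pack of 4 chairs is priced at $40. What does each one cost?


Total cost: $40
Number of items: 4
Unit price: $40 / 4 = $10

$10


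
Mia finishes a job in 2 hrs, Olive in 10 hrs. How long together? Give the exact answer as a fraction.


Mia's rate: 1/2 of the job per hour
Olive's rate: 1/10 of the job per hour
Combined rate: 1/2 + 1/10 = 3/5 per hour
Time = 1 / (3/5) = 5/3 hours (≈ 1.67 hours)

5/3 hours


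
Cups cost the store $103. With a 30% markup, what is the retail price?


Calculate the markup amount:
30% of $103 = $30.90
Add to cost:
$103 + $30.90 = $133.90

$133.90


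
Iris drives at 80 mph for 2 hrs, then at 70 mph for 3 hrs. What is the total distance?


Leg 1 distance:
80 x 2 = 160 miles
Leg 2 distance:
70 x 3 = 210 miles
Total distance:
160 + 210 = 370 miles

370 miles


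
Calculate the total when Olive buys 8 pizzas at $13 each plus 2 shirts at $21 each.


Cost of pizzas:
8 x $13 = $104
Cost of shirts:
2 x $21 = $42
Add both:
$104 + $42 = $146

$146


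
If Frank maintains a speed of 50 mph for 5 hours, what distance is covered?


Use the formula: distance = speed x time
Speed = 50 mph, Time = 5 hours
50 x 5 = 250 miles

250 miles


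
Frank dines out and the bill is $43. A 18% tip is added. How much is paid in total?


Calculate the tip:
18% of $43 = $7.74
Add tip to meal cost:
$43 + $7.74 = $50.74

$50.74


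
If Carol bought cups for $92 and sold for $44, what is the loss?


Selling price = $44
Cost price = $92
Loss = cost price - selling price:
Loss = $92 - $44 = $48

$48


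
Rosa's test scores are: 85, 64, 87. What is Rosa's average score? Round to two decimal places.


Add the scores:
85 + 64 + 87 = 236
Divide by the number of tests:
236 / 3 = 78.6666... ≈ 78.67

78.67


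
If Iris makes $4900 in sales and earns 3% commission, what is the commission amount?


Convert rate to decimal:
3% = 0.03
Multiply by sales:
$4900 x 0.03 = $147

$147


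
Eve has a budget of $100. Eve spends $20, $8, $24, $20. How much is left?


Add up expenses:
$20 + $8 + $24 + $20 = $72
Subtract from budget:
$100 - $72 = $28

$28


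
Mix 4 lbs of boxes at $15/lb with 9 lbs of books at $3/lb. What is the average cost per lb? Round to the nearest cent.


Cost of boxes:
4 x $15 = $60
Cost of books:
9 x $3 = $27
Total cost: $60 + $27 = $87
Total weight: 13 lbs
Average: $87 / 13 = $6.6923... ≈ $6.69/lb

$6.69/lb


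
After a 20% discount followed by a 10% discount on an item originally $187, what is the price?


First discount:
20% of $187 = $37.40
Price after first discount:
$187 - $37.40 = $149.60
Second discount:
10% of $149.60 = $14.96
Final price:
$149.60 - $14.96 = $134.64

$134.64


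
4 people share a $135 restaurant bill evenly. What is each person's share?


Total bill: $135
Number of people: 4
Each pays: $135 / 4 = $33.75

$33.75


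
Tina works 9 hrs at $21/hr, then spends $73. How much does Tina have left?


Calculate earnings:
9 x $21 = $189
Subtract spending:
$189 - $73 = $116

$116


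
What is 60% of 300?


Convert percentage to decimal:
60% = 0.6
Multiply:
300 x 0.6 = 180

180


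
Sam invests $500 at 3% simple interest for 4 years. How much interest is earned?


Use the formula I = P x R x T / 100
P x R x T = 500 x 3 x 4 = 6000
I = 6000 / 100 = $60

$60


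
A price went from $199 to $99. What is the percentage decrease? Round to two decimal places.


Find the absolute change:
|99 - 199| = 100
Divide by original and multiply by 100:
100 / 199 x 100 = 50.2512...% ≈ 50.25%

50.25%


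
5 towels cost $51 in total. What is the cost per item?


Total cost: $51
Number of items: 5
Unit price: $51 / 5 = $10.20

$10.20


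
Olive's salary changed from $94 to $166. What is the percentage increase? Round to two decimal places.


Find the absolute change:
|166 - 94| = 72
Divide by original and multiply by 100:
72 / 94 x 100 = 76.5957...% ≈ 76.6%

76.6%


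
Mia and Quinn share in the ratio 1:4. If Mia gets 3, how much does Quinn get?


Find the multiplier:
3 / 1 = 3
Apply to Quinn's share:
4 x 3 = 12

12


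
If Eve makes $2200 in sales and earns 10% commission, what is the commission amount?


Convert rate to decimal:
10% = 0.1
Multiply by sales:
$2200 x 0.1 = $220

$220


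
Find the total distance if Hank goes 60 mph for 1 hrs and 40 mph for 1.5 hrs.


Leg 1 distance:
60 x 1 = 60 miles
Leg 2 distance:
40 x 1.5 = 60 miles
Total distance:
60 + 60 = 120 miles

120 miles


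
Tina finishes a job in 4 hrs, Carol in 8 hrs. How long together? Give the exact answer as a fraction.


Tina's rate: 1/4 of the job per hour
Carol's rate: 1/8 of the job per hour
Combined rate: 1/4 + 1/8 = 3/8 per hour
Time = 1 / (3/8) = 8/3 hours (≈ 2.67 hours)

8/3 hours


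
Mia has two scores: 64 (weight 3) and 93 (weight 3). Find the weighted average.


Weighted sum:
3 x 64 + 3 x 93 = 471
Total weight:
3 + 3 = 6
Weighted average:
471 / 6 = 78.5

78.5


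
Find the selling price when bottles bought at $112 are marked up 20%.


Calculate the markup amount:
20% of $112 = $22.40
Add to cost:
$112 + $22.40 = $134.40

$134.40


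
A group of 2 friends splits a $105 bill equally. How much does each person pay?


Total bill: $105
Number of people: 2
Each pays: $105 / 2 = $52.50

$52.50


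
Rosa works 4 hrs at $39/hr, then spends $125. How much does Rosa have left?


Calculate earnings:
4 x $39 = $156
Subtract spending:
$156 - $125 = $31

$31


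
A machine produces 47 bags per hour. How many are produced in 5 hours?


Production rate: 47 bags per hour
Time: 5 hours
Total: 47 x 5 = 235 bags

235 bags


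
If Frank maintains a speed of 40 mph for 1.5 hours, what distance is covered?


Use the formula: distance = speed x time
Speed = 40 mph, Time = 1.5 hours
40 x 1.5 = 60 miles

60 miles


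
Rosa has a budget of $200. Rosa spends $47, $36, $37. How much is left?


Add up expenses:
$47 + $36 + $37 = $120
Subtract from budget:
$200 - $120 = $80

$80


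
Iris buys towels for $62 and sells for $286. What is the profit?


Selling price = $286
Cost price = $62
Profit = selling price - cost price:
Profit = $286 - $62 = $224

$224


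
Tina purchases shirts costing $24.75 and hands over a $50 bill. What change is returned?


Start with the amount paid:
$50
Subtract the price:
$50 - $24.75 = $25.25

$25.25


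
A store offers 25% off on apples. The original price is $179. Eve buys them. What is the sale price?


Calculate the discount amount:
25% of $179 = $44.75
Subtract from original:
$179 - $44.75 = $134.25

$134.25


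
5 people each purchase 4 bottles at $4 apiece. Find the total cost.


Cost per person:
4 x $4 = $16
Group total:
5 x $16 = $80

$80


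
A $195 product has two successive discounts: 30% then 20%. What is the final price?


First discount:
30% of $195 = $58.50
Price after first discount:
$195 - $58.50 = $136.50
Second discount:
20% of $136.50 = $27.30
Final price:
$136.50 - $27.30 = $109.20

$109.20


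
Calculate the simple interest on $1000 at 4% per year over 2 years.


Use the formula I = P x R x T / 100
P x R x T = 1000 x 4 x 2 = 8000
I = 8000 / 100 = $80

$80


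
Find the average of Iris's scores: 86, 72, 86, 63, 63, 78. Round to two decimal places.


Add the scores:
86 + 72 + 86 + 63 + 63 + 78 = 448
Divide by the number of tests:
448 / 6 = 74.6666... ≈ 74.67

74.67


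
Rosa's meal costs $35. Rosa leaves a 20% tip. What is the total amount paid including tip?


Calculate the tip:
20% of $35 = $7
Add tip to meal cost:
$35 + $7 = $42

$42


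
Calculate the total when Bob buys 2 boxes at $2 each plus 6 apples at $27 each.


Cost of boxes:
2 x $2 = $4
Cost of apples:
6 x $27 = $162
Add both:
$4 + $162 = $166

$166


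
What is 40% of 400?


Convert percentage to decimal:
40% = 0.4
Multiply:
400 x 0.4 = 160

160


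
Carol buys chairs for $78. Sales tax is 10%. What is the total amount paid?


Calculate the tax:
10% of $78 = $7.80
Add tax to price:
$78 + $7.80 = $85.80

$85.80


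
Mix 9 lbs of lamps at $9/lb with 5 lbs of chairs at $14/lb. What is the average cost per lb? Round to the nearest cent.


Cost of lamps:
9 x $9 = $81
Cost of chairs:
5 x $14 = $70
Total cost: $81 + $70 = $151
Total weight: 14 lbs
Average: $151 / 14 = $10.7857... ≈ $10.79/lb

$10.79/lb


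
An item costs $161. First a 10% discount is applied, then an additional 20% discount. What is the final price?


First discount:
10% of $161 = $16.10
Price after first discount:
$161 - $16.10 = $144.90
Second discount:
20% of $144.90 = $28.98
Final price:
$144.90 - $28.98 = $115.92

$115.92


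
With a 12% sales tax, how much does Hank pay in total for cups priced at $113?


Calculate the tax:
12% of $113 = $13.56
Add tax to price:
$113 + $13.56 = $126.56

$126.56


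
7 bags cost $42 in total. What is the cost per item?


Total cost: $42
Number of items: 7
Unit price: $42 / 7 = $6

$6


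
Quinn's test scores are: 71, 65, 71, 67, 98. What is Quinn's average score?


Add the scores:
71 + 65 + 71 + 67 + 98 = 372
Divide by the number of tests:
372 / 5 = 74.4

74.4


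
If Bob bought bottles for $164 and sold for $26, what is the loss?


Selling price = $26
Cost price = $164
Loss = cost price - selling price:
Loss = $164 - $26 = $138

$138


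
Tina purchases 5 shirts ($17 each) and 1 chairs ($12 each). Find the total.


Cost of shirts:
5 x $17 = $85
Cost of chairs:
1 x $12 = $12
Add both:
$85 + $12 = $97

$97


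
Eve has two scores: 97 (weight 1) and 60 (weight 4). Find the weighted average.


Weighted sum:
1 x 97 + 4 x 60 = 337
Total weight:
1 + 4 = 5
Weighted average:
337 / 5 = 67.4

67.4


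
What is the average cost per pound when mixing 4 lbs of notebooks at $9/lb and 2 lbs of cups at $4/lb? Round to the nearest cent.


Cost of notebooks:
4 x $9 = $36
Cost of cups:
2 x $4 = $8
Total cost: $36 + $8 = $44
Total weight: 6 lbs
Average: $44 / 6 = $7.3333... ≈ $7.33/lb

$7.33/lb


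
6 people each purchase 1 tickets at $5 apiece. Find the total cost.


Cost per person:
1 x $5 = $5
Group total:
6 x $5 = $30

$30


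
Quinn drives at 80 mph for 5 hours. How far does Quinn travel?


Use the formula: distance = speed x time
Speed = 80 mph, Time = 5 hours
80 x 5 = 400 miles

400 miles


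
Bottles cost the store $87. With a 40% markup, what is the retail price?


Calculate the markup amount:
40% of $87 = $34.80
Add to cost:
$87 + $34.80 = $121.80

$121.80


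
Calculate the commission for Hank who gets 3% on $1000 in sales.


Convert rate to decimal:
3% = 0.03
Multiply by sales:
$1000 x 0.03 = $30

$30


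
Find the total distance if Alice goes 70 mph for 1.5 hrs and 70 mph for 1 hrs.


Leg 1 distance:
70 x 1.5 = 105 miles
Leg 2 distance:
70 x 1 = 70 miles
Total distance:
105 + 70 = 175 miles

175 miles


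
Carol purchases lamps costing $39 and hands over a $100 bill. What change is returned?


Start with the amount paid:
$100
Subtract the price:
$100 - $39 = $61

$61


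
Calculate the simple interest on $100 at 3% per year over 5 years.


Use the formula I = P x R x T / 100
P x R x T = 100 x 3 x 5 = 1500
I = 1500 / 100 = $15

$15


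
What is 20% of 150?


Convert percentage to decimal:
20% = 0.2
Multiply:
150 x 0.2 = 30

30


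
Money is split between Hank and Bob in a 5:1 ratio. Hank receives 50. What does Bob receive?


Find the multiplier:
50 / 5 = 10
Apply to Bob's share:
1 x 10 = 10

10


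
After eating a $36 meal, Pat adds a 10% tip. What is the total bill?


Calculate the tip:
10% of $36 = $3.60
Add tip to meal cost:
$36 + $3.60 = $39.60

$39.60


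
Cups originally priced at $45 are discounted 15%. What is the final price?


Calculate the discount amount:
15% of $45 = $6.75
Subtract from original:
$45 - $6.75 = $38.25

$38.25


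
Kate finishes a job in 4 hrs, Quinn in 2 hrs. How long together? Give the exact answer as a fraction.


Kate's rate: 1/4 of the job per hour
Quinn's rate: 1/2 of the job per hour
Combined rate: 1/4 + 1/2 = 3/4 per hour
Time = 1 / (3/4) = 4/3 hours (≈ 1.33 hours)

4/3 hours


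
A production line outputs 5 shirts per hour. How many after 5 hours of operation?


Production rate: 5 shirts per hour
Time: 5 hours
Total: 5 x 5 = 25 shirts

25 shirts


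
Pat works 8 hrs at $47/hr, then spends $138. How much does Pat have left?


Calculate earnings:
8 x $47 = $376
Subtract spending:
$376 - $138 = $238

$238


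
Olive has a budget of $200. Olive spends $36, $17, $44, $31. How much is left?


Add up expenses:
$36 + $17 + $44 + $31 = $128
Subtract from budget:
$200 - $128 = $72

$72


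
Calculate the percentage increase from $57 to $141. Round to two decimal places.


Find the absolute change:
|141 - 57| = 84
Divide by original and multiply by 100:
84 / 57 x 100 = 147.3684...% ≈ 147.37%

147.37%


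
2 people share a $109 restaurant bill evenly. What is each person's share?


Total bill: $109
Number of people: 2
Each pays: $109 / 2 = $54.50

$54.50


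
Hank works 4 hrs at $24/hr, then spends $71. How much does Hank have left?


Calculate earnings:
4 x $24 = $96
Subtract spending:
$96 - $71 = $25

$25
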